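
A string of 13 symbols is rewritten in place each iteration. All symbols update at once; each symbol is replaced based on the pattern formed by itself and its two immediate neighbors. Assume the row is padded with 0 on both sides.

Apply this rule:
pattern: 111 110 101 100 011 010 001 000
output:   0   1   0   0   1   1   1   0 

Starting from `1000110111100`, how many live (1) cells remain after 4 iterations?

7

iteration 1: 1001110100100
iteration 2: 1011010101100
iteration 3: 1011010101100  (fixed point — unchanged through iteration 4)
count of 1: 7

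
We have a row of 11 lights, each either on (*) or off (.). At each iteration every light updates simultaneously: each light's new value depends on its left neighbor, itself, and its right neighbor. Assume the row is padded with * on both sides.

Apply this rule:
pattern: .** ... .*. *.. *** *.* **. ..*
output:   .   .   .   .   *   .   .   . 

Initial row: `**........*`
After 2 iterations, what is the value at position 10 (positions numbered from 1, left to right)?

.

iteration 1: *..........
iteration 2: ...........
position 10 holds .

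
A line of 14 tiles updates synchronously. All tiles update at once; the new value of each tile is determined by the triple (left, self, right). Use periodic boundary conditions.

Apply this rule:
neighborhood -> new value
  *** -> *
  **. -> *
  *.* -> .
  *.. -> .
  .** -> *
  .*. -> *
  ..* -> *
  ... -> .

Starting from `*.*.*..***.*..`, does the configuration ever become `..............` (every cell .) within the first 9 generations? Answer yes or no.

no

*.*.*.****.*.*
*.*.*.****.*.*  (fixed point — unchanged through generation 9)
generation 9 is *.*.*.****.*.*, still not uniform .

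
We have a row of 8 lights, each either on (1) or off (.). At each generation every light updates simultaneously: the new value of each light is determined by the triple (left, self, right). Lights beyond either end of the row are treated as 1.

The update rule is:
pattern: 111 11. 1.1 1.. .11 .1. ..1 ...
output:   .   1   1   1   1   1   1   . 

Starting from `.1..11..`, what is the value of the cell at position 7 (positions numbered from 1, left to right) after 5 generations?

11111111
........
1......1
11....11
.11..11.
position 7 holds 1

1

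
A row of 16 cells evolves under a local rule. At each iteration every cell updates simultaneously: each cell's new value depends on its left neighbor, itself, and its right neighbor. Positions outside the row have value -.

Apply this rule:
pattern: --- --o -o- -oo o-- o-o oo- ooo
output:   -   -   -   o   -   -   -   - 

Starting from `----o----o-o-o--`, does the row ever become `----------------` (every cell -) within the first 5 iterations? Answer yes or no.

----------------
all cells are - at iteration 1

yes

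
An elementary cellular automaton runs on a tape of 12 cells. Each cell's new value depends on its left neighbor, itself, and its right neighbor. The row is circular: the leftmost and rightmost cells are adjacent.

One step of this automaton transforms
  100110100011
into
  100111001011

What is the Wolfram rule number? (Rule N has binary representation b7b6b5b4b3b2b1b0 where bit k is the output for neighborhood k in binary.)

position 11: 111 → 1  (bit 7 = 1)
position 0: 110 → 1  (bit 6 = 1)
position 5: 101 → 1  (bit 5 = 1)
position 1: 100 → 0  (bit 4 = 0)
position 3: 011 → 1  (bit 3 = 1)
position 6: 010 → 0  (bit 2 = 0)
position 2: 001 → 0  (bit 1 = 0)
position 8: 000 → 1  (bit 0 = 1)
bits b7..b0 = 11101001 = 233

233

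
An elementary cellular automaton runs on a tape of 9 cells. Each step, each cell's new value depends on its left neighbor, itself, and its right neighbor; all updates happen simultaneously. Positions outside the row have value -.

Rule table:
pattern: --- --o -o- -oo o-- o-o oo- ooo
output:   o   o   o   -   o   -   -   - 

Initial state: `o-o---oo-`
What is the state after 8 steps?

------ooo

o-oooo--o
o-----ooo
oooooo---
------ooo
oooooo---  (repeats step 3; period 2)
step 8: ------ooo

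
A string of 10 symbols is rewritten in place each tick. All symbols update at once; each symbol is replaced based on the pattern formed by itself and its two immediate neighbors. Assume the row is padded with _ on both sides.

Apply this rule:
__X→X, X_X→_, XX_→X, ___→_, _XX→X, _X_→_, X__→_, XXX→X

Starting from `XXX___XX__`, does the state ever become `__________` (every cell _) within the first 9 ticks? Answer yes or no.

XXX__XXX__
XXX_XXXX__
XXX_XXXX__  (fixed point — unchanged through tick 9)
tick 9 is XXX_XXXX__, still not uniform _

no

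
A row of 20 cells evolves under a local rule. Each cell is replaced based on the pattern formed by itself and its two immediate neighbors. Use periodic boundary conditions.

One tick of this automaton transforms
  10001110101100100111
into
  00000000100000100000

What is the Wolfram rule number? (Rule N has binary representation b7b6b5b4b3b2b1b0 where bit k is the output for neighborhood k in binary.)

4

position 5: 111 → 0  (bit 7 = 0)
position 0: 110 → 0  (bit 6 = 0)
position 7: 101 → 0  (bit 5 = 0)
position 1: 100 → 0  (bit 4 = 0)
position 4: 011 → 0  (bit 3 = 0)
position 8: 010 → 1  (bit 2 = 1)
position 3: 001 → 0  (bit 1 = 0)
position 2: 000 → 0  (bit 0 = 0)
bits b7..b0 = 00000100 = 4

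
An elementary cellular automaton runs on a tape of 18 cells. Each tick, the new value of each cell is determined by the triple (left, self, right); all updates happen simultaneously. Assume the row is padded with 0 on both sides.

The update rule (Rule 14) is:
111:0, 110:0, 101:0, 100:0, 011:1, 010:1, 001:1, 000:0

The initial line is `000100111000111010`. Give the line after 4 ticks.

100110001100011000

001101100001100010
011001000011000110
110011000110001100
100110001100011000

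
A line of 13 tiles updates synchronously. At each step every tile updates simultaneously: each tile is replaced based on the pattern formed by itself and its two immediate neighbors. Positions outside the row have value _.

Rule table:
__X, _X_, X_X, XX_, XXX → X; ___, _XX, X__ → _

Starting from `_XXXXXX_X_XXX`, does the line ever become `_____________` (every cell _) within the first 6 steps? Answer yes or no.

step 1: X_XXXXXXXX_XX
step 2: XX_XXXXXXXX_X
step 3: _XX_XXXXXXXXX
step 4: X_XX_XXXXXXXX
step 5: XX_XX_XXXXXXX
step 6: _XX_XX_XXXXXX
step 6 is _XX_XX_XXXXXX, still not uniform _

no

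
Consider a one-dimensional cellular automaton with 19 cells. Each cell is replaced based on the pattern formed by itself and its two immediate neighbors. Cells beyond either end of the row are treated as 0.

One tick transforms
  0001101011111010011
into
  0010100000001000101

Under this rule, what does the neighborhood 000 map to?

0

At position 0 the neighborhood is 000; the next row has 0 there.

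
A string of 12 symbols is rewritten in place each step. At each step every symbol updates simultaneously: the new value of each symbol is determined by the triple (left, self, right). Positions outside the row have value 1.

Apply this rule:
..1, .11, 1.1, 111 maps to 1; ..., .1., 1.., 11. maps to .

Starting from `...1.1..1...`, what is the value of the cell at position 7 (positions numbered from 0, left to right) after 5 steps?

..1.1..1...1
.1.1..1...11
1.1..1...111
.1..1...1111
1..1...11111
position 7 holds 1

1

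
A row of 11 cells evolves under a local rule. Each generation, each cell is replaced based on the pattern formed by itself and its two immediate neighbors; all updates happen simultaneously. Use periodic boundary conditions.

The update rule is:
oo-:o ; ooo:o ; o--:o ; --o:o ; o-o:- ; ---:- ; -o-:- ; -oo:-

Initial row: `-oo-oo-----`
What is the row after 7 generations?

generation 1: o-o--oo----
generation 2: ---oo-oo--o
generation 3: o-o-o--ooo-
generation 4: -----oo-oo-
generation 5: ----o-o--oo
generation 6: o--o---oo-o
generation 7: ooo-o-o-o--

ooo-o-o-o--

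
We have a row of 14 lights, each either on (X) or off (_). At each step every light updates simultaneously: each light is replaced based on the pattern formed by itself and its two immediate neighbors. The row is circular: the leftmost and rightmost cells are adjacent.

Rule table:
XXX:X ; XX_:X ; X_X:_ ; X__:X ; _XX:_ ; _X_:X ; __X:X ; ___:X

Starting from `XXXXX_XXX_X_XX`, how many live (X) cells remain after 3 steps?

9

XXXXX__XX_X__X
XXXXXXX_X_XXX_
_XXXXXX_X__XX_
count of X: 9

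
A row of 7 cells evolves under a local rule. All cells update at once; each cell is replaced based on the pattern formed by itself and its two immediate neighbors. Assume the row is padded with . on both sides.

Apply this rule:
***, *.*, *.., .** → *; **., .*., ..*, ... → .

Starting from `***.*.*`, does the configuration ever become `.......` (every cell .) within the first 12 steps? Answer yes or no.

yes

**.*.*.
*.*.*.*
.*.*.*.
..*.*.*
...*.*.
....*.*
.....*.
......*
.......
all cells are . at step 9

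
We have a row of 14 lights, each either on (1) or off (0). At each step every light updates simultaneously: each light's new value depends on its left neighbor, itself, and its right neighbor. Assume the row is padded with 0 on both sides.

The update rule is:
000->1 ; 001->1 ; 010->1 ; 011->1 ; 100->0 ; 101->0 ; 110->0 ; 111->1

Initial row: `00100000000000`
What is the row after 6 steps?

10111111100110

step 1: 11101111111111
step 2: 11001111111110
step 3: 10011111111100
step 4: 10111111111001
step 5: 10111111110011
step 6: 10111111100110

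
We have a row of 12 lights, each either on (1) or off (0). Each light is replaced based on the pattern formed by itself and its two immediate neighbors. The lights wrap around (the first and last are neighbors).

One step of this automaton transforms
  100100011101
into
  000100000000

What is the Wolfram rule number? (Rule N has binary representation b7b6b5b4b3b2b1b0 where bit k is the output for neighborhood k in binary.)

4

position 8: 111 → 0  (bit 7 = 0)
position 0: 110 → 0  (bit 6 = 0)
position 10: 101 → 0  (bit 5 = 0)
position 1: 100 → 0  (bit 4 = 0)
position 7: 011 → 0  (bit 3 = 0)
position 3: 010 → 1  (bit 2 = 1)
position 2: 001 → 0  (bit 1 = 0)
position 5: 000 → 0  (bit 0 = 0)
bits b7..b0 = 00000100 = 4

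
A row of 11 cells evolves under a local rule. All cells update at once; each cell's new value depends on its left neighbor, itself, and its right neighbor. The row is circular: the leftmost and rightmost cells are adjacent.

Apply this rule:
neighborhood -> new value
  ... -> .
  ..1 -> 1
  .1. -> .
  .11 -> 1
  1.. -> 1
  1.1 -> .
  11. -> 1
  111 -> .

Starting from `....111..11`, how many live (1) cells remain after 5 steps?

step 1: 1..11.11111
step 2: 11111.1....
step 3: 1...1..1..1
step 4: 11.1.11.111
step 5: .1...11.1..
count of 1: 4

4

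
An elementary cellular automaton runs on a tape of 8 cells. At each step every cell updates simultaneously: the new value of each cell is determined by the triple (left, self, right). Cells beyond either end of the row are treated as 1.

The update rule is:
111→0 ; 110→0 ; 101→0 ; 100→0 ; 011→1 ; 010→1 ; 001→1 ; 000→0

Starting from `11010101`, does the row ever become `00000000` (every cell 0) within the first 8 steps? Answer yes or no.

00010101
00110101
01100101
01001101
01011001
01010011
01010110
01010100
step 8 is 01010100, still not uniform 0

no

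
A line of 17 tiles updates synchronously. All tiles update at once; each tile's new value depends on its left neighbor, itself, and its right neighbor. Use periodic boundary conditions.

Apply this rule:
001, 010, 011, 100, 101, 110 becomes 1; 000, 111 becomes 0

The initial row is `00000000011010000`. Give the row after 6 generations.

11011000011110000

00000000111111000
00000001100001100
00000011110011110
00000110011110011
10001111110011111
11011000011110000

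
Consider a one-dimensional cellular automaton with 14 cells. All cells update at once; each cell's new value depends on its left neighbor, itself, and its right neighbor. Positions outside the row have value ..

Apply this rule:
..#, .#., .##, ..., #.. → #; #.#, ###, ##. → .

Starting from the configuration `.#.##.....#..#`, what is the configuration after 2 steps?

#..#.#........

##.#.#########
#..#.#........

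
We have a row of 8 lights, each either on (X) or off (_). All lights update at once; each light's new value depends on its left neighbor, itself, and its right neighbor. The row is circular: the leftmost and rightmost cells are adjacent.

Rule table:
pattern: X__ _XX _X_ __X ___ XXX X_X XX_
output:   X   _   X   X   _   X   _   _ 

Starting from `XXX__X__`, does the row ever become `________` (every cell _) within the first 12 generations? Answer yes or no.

no

generation 1: _X_XXXXX
generation 2: _X__XXX_
generation 3: XXXX_X_X
generation 4: XXX__X__  (repeats generation 0; period 4)
generation 12: XXX__X__
generation 12 is XXX__X__, still not uniform _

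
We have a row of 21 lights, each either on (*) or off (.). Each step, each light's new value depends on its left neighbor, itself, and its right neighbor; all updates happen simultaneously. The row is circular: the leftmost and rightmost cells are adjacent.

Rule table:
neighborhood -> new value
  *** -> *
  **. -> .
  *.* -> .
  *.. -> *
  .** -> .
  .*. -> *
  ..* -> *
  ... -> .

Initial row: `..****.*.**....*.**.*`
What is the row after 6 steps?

**.*.*......***....**

step 1: **.**..*...*..**....*
step 2: *....****.****..*..*.
step 3: **..*.**...**.******.
step 4: ..***...*.*....****..
step 5: .*.*.*.**.**..*.**.*.
step 6: **.*.*......***....**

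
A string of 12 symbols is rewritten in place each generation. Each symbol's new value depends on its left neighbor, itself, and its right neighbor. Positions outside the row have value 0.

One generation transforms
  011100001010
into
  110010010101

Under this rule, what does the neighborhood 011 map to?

1

At position 1 the neighborhood is 011; the next row has 1 there.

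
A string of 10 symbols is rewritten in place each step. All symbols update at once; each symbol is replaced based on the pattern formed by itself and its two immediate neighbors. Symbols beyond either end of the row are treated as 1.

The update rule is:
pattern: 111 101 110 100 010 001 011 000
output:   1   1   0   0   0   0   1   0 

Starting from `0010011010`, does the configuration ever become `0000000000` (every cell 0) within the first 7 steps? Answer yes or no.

0000010101
0000001011
0000000111
0000000111  (fixed point — unchanged through step 7)
step 7 is 0000000111, still not uniform 0

no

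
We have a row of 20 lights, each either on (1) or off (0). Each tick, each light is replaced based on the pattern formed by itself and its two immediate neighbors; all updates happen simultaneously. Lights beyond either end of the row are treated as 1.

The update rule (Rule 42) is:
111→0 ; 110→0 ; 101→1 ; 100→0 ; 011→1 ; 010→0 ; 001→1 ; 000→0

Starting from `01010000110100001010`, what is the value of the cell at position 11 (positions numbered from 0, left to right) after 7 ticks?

1

tick 1: 10100001101000010101
tick 2: 01000011010000101011
tick 3: 10000110100001010110
tick 4: 00001101000010101101
tick 5: 00011010000101011011
tick 6: 00110100001010110110
tick 7: 01101000010101101101
position 11 holds 1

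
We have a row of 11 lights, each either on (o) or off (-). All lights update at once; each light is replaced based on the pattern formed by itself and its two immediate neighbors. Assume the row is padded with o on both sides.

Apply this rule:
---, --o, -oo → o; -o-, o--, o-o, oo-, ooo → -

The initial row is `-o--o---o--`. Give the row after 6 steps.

---o--oo--o
-oo--oo--oo
-o--oo--oo-
---oo--oo--
-ooo--oo--o
-o---oo--oo

-o---oo--oo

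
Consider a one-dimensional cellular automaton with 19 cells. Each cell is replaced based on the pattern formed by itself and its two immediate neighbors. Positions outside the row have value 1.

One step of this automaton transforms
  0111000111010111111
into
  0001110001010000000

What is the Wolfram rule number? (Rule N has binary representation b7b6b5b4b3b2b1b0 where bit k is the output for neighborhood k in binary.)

position 2: 111 → 0  (bit 7 = 0)
position 3: 110 → 1  (bit 6 = 1)
position 0: 101 → 0  (bit 5 = 0)
position 4: 100 → 1  (bit 4 = 1)
position 1: 011 → 0  (bit 3 = 0)
position 11: 010 → 1  (bit 2 = 1)
position 6: 001 → 0  (bit 1 = 0)
position 5: 000 → 1  (bit 0 = 1)
bits b7..b0 = 01010101 = 85

85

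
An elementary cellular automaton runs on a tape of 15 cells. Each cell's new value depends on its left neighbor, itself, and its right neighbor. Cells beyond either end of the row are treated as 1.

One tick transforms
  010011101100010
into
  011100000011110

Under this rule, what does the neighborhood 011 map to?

0

At position 4 the neighborhood is 011; the next row has 0 there.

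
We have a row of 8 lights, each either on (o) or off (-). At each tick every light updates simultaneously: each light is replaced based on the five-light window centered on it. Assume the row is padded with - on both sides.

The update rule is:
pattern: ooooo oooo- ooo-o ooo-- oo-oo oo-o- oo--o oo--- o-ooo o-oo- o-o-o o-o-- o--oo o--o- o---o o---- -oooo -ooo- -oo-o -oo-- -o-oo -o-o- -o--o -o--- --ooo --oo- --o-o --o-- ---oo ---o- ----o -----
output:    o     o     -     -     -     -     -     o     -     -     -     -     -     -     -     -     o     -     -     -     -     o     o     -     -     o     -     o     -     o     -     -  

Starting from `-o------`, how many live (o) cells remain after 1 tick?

2

tick 1: oo------
count of o: 2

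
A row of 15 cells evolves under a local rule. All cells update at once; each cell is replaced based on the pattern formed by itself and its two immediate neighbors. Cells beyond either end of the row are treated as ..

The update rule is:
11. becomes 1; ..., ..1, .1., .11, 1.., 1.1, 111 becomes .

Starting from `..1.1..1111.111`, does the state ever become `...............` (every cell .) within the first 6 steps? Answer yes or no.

step 1: ..........1...1
step 2: ...............
all cells are . at step 2

yes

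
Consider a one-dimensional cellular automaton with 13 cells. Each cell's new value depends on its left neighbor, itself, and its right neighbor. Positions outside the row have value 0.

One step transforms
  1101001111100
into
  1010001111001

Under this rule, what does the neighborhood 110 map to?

0

At position 1 the neighborhood is 110; the next row has 0 there.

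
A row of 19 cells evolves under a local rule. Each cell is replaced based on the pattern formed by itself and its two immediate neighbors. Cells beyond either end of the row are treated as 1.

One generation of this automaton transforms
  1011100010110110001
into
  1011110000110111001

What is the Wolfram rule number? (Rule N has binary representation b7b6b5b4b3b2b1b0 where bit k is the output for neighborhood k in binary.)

position 3: 111 → 1  (bit 7 = 1)
position 0: 110 → 1  (bit 6 = 1)
position 1: 101 → 0  (bit 5 = 0)
position 5: 100 → 1  (bit 4 = 1)
position 2: 011 → 1  (bit 3 = 1)
position 8: 010 → 0  (bit 2 = 0)
position 7: 001 → 0  (bit 1 = 0)
position 6: 000 → 0  (bit 0 = 0)
bits b7..b0 = 11011000 = 216

216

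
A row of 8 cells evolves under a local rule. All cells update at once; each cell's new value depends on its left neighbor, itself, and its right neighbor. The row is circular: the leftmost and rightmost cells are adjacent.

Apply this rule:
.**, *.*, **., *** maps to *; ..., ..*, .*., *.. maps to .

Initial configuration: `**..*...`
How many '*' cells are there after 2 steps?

2

**......
**......
count of *: 2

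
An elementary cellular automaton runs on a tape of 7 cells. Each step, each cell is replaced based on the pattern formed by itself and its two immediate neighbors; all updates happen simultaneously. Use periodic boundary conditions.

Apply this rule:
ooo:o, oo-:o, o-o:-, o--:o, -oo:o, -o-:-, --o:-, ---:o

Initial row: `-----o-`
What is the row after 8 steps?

step 1: oooo--o
step 2: ooooo-o
step 3: ooooo-o  (fixed point — unchanged through step 8)

ooooo-o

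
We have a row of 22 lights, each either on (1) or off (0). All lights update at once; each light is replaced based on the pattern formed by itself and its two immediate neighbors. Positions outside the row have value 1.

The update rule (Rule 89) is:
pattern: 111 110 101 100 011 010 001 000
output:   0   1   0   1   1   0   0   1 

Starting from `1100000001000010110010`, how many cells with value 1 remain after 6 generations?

0111111100111000111000
0100000110101110101110
0011110110001010001010
1010010111100001100000
1001000100111101111110
1100110010100101000010
count of 1: 9

9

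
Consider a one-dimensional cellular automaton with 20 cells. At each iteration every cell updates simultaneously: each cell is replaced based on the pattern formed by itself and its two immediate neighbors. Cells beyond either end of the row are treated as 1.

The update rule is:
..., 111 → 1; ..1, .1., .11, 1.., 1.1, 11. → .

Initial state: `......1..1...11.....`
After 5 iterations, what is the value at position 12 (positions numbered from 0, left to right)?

.

iteration 1: .1111......1....111.
iteration 2: ..11..1111...11..1..
iteration 3: .......11..1........
iteration 4: .11111.......111111.
iteration 5: ..111..11111..1111..
position 12 holds .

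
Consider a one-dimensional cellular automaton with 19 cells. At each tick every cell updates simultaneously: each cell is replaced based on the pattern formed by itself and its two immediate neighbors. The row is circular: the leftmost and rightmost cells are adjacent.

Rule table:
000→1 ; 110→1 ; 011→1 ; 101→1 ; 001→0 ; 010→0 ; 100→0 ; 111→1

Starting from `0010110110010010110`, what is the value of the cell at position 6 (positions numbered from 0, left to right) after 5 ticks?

1

1001111110000001110
0001111110111101111
0101111111111111111
1011111111111111111
1111111111111111111
position 6 holds 1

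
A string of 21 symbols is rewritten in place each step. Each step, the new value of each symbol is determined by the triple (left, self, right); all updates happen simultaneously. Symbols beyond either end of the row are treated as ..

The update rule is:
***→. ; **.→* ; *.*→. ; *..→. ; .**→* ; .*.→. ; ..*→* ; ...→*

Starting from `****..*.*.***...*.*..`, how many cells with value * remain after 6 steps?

13

*..*.*....*.*.**....*
..*....***....**.***.
**..****.*.*****.*.*.
**.**..*...*...*.....
**.**.*..**..**..****
**.**...***.***.**..*
count of *: 13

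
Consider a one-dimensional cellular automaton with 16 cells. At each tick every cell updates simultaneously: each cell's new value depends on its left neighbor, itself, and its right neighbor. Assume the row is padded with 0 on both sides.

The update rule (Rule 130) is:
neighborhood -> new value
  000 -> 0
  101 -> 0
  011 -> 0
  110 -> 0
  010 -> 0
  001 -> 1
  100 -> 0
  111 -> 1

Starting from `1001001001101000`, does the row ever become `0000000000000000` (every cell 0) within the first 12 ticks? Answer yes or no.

yes

tick 1: 0010010010000000
tick 2: 0100100100000000
tick 3: 1001001000000000
tick 4: 0010010000000000
tick 5: 0100100000000000
tick 6: 1001000000000000
tick 7: 0010000000000000
tick 8: 0100000000000000
tick 9: 1000000000000000
tick 10: 0000000000000000
all cells are 0 at tick 10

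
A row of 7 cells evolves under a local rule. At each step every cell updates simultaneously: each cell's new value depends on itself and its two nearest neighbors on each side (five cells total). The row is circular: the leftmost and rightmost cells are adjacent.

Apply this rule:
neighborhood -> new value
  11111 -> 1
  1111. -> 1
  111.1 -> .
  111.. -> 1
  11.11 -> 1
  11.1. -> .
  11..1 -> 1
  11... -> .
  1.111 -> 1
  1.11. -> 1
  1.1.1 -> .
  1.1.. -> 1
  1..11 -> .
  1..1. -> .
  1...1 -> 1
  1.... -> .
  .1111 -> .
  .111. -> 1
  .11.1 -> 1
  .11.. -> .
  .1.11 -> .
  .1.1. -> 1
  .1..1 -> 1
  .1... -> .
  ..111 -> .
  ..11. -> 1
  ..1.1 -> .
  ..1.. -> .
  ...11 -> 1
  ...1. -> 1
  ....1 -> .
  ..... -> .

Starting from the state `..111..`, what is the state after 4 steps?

111..1.

step 1: .1.11..
step 2: 1..1..1
step 3: .1..1.1
step 4: 111..1.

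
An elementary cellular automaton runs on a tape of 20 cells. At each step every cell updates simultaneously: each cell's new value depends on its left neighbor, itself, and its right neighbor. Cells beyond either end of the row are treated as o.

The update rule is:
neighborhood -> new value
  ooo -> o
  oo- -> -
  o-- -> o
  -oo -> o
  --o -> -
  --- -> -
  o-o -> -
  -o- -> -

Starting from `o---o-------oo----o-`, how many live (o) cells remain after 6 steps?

4

step 1: -o---o------o-o-----
step 2: --o---o--------o----
step 3: o--o---o--------o---
step 4: -o--o---o--------o--
step 5: --o--o---o--------o-
step 6: o--o--o---o---------
count of o: 4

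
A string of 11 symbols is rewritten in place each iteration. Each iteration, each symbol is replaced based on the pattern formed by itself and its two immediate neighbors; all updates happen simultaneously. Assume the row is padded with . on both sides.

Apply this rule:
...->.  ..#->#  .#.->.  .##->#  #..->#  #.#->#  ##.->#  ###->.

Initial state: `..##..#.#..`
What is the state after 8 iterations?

.#####.#.#.
##...##.#.#
###.####.#.
#.###..##.#
.##.######.
#####....##
#...##..###
.#.######.#

.#.######.#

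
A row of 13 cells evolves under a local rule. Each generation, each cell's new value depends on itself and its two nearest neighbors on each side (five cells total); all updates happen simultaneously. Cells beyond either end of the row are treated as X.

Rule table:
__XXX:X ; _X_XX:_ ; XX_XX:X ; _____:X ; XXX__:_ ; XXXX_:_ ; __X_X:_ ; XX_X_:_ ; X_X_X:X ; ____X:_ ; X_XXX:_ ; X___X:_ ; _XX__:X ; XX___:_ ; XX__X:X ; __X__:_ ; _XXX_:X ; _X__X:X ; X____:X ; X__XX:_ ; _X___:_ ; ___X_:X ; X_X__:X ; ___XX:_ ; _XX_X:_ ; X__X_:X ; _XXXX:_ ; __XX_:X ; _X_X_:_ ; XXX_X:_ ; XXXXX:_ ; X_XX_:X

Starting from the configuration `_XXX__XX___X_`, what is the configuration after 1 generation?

X_X_X_XX__X__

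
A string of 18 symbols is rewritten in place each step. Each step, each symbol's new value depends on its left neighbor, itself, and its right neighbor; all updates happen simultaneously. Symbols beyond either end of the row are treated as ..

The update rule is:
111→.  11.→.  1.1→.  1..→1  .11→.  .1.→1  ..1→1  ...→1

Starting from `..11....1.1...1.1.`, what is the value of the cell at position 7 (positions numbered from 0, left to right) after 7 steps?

11..11111.11111.11
..11..............
11..11111111111111
..11..............  (repeats step 2; period 2)
step 7: 11..11111111111111
position 7 holds 1

1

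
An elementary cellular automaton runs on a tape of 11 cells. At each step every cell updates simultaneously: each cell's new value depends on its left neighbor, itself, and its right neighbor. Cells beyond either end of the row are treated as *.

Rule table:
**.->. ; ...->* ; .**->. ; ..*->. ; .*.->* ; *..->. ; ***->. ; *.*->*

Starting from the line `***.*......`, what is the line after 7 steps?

step 1: ...**.****.
step 2: .*...*....*
step 3: **.*.*.**..
step 4: ..*****....
step 5: ........**.
step 6: .******...*
step 7: *.......*..

*.......*..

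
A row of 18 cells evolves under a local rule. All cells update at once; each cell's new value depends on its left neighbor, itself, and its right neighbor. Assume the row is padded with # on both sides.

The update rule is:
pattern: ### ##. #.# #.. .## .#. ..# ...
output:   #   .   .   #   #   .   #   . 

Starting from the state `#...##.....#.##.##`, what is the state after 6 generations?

.#.##.#...#..#..##
...#...#.#.##.####
#.#.#.#....#..####
.......#..#.######
#.....#.##..######
.#...#..#.########

.#...#..#.########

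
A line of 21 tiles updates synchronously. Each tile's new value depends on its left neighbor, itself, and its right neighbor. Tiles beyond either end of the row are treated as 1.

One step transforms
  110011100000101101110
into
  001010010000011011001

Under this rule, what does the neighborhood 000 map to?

At position 8 the neighborhood is 000; the next row has 0 there.

0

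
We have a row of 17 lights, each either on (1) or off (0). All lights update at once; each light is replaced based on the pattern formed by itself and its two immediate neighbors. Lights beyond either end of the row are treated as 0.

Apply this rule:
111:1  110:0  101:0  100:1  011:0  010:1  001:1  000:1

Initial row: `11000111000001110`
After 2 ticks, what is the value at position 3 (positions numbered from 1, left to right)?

00111010111110101
11010010011100101
position 3 holds 0

0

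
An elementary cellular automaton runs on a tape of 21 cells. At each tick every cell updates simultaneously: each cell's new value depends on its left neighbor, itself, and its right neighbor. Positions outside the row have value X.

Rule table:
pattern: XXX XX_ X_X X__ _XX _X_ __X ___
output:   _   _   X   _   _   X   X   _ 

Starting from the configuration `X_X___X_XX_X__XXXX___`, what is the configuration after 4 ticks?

__X____X__XX_____X___

_XX__XXX__XX_X______X
X___X____X__XX_____X_
___XX___XX_X______XXX
__X____X__XX_____X___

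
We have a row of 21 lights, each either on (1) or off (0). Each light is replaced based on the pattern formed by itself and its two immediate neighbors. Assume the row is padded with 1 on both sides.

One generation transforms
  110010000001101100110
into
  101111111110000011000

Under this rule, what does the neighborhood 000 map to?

1

At position 6 the neighborhood is 000; the next row has 1 there.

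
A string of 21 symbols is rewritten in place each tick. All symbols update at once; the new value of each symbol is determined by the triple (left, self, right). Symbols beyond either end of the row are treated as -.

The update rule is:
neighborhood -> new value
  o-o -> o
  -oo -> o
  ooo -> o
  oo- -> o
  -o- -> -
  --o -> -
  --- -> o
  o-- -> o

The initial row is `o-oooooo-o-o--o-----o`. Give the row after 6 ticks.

tick 1: -oooooooo-o-o--oooo--
tick 2: -ooooooooo-o-o-oooooo
tick 3: -oooooooooo-o-ooooooo
tick 4: -ooooooooooo-oooooooo
tick 5: -oooooooooooooooooooo
tick 6: -oooooooooooooooooooo

-oooooooooooooooooooo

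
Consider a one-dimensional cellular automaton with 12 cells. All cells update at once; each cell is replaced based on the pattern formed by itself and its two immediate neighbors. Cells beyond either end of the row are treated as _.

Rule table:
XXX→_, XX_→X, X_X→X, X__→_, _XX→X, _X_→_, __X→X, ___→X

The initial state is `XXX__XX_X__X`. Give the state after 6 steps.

X_X_XXXX__X_
_X_XX__X_X__
X_XXX_X_X__X
_XX_XX_X__X_
XXXXXXX__X__
X_____X_X__X

X_____X_X__X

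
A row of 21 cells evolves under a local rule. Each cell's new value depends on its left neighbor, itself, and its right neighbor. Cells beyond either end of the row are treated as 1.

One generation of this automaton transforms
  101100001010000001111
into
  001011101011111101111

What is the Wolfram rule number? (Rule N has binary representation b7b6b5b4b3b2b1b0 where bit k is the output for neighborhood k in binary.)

position 18: 111 → 1  (bit 7 = 1)
position 0: 110 → 0  (bit 6 = 0)
position 1: 101 → 0  (bit 5 = 0)
position 4: 100 → 1  (bit 4 = 1)
position 2: 011 → 1  (bit 3 = 1)
position 8: 010 → 1  (bit 2 = 1)
position 7: 001 → 0  (bit 1 = 0)
position 5: 000 → 1  (bit 0 = 1)
bits b7..b0 = 10011101 = 157

157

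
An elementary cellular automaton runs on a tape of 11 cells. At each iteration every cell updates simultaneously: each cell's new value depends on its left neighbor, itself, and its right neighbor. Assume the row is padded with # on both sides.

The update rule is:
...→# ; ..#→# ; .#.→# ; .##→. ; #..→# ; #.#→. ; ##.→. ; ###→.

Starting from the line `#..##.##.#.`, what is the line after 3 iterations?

###........

.##......#.
...#######.
###........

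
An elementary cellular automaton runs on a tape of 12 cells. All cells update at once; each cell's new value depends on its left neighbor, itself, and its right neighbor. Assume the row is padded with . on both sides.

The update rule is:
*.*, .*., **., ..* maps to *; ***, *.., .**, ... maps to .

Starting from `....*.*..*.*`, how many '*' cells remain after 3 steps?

6

...****.****
..*...**...*
.**..*.*..**
count of *: 6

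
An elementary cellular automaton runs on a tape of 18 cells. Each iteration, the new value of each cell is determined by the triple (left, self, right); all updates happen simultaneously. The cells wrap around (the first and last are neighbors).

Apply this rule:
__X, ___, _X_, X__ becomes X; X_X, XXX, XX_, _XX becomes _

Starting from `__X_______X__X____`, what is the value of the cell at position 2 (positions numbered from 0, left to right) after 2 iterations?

iteration 1: XXXXXXXXXXXXXXXXXX
iteration 2: __________________
position 2 holds _

_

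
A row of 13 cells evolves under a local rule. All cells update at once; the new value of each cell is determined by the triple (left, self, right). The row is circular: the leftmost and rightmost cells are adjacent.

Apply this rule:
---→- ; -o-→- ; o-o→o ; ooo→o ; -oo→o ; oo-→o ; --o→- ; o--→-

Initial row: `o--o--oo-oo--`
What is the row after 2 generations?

------ooooo--

------ooooo--
------ooooo--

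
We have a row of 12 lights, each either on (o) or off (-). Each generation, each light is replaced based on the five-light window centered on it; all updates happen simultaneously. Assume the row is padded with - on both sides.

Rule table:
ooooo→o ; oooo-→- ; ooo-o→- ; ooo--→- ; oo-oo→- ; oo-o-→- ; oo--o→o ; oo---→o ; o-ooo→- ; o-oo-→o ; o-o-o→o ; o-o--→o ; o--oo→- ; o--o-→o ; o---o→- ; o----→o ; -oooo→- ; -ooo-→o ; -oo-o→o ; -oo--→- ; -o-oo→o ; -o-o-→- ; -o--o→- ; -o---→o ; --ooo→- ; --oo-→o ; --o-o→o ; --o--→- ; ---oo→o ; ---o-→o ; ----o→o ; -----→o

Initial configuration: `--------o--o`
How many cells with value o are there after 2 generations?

oooooooo--o-
--oooo--oo-o
count of o: 7

7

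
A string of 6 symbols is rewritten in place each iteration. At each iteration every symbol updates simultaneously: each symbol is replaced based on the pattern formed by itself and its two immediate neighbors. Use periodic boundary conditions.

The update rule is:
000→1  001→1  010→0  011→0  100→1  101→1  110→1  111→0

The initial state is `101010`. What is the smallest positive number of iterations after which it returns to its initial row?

010101
101010

2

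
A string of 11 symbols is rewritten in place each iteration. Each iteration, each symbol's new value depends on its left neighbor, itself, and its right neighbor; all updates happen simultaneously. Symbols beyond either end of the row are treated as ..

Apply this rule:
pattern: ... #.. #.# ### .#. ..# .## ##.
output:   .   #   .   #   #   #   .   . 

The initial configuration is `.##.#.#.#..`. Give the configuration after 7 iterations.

..##.#.##..

iteration 1: #...#.#.##.
iteration 2: ##.##.#...#
iteration 3: ......##.##
iteration 4: .....#.....
iteration 5: ....###....
iteration 6: ...#.#.#...
iteration 7: ..##.#.##..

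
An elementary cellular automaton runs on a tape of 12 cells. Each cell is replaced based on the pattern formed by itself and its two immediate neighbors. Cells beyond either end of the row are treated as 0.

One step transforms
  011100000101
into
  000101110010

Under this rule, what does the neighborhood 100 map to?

At position 4 the neighborhood is 100; the next row has 0 there.

0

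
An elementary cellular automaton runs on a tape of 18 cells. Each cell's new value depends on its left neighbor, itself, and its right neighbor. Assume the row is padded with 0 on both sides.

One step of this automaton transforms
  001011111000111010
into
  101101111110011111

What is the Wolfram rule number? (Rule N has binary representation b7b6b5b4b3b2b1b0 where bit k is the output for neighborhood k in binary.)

245

position 5: 111 → 1  (bit 7 = 1)
position 8: 110 → 1  (bit 6 = 1)
position 3: 101 → 1  (bit 5 = 1)
position 9: 100 → 1  (bit 4 = 1)
position 4: 011 → 0  (bit 3 = 0)
position 2: 010 → 1  (bit 2 = 1)
position 1: 001 → 0  (bit 1 = 0)
position 0: 000 → 1  (bit 0 = 1)
bits b7..b0 = 11110101 = 245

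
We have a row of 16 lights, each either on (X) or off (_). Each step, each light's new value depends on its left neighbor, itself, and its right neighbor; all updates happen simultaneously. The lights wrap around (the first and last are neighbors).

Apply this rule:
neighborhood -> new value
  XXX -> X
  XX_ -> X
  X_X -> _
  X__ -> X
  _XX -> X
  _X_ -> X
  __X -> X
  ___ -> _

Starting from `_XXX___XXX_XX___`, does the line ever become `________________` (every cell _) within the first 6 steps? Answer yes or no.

XXXXX_XXXX_XXX__
XXXXX_XXXX_XXXXX
XXXXX_XXXX_XXXXX  (fixed point — unchanged through step 6)
step 6 is XXXXX_XXXX_XXXXX, still not uniform _

no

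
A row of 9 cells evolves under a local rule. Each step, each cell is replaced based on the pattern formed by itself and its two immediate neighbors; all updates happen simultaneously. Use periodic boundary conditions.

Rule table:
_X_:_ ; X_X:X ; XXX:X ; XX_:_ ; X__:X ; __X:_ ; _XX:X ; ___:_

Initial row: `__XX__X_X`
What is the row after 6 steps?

X_X_X__X_
_X_X_X__X
X_X_X_X__
_X_X_X_X_
__X_X_X_X
X__X_X_X_

X__X_X_X_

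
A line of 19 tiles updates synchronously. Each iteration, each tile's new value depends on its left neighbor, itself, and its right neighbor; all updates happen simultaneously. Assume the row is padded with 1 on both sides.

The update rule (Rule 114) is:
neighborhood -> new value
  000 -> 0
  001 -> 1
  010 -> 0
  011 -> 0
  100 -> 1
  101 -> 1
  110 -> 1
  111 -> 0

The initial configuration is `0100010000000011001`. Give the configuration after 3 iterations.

0110101010010101100

iteration 1: 1010101000000101110
iteration 2: 1101010100001010011
iteration 3: 0110101010010101100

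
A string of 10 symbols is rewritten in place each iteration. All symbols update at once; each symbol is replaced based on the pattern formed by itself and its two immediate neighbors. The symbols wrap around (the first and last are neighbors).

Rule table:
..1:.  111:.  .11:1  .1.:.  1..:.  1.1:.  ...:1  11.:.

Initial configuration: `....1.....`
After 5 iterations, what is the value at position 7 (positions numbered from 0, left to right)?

iteration 1: 111...1111
iteration 2: ....1.1...
iteration 3: 111.....11
iteration 4: ....111.1.
iteration 5: 111.1.....
position 7 holds .

.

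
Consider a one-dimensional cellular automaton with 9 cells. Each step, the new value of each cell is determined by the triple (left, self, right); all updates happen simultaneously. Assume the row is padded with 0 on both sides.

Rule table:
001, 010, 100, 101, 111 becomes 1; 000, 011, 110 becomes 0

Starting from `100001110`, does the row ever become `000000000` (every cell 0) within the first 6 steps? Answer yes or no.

no

110010101
001111111
010111110
111011101
010101011
111111100
step 6 is 111111100, still not uniform 0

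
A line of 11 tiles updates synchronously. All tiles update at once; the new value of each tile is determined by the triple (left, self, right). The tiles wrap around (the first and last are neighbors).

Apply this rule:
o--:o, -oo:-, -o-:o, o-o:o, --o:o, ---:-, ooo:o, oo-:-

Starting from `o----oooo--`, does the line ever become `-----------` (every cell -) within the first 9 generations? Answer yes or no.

no

oo--o-oo-oo
o-oooo--o-o
-o-oo-oooo-
ooo--o-oo-o
oo-oooo--o-
--o-oo-oooo
oooo--o-oo-
-oo-oooo--o
o--o-oo-ooo
generation 9 is o--o-oo-ooo, still not uniform -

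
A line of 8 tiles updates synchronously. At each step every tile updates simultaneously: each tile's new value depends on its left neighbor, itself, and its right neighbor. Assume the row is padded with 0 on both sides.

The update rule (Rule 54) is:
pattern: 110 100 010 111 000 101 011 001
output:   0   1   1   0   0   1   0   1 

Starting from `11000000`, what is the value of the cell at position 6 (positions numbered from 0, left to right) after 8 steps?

0

00100000
01110000
10001000
11011100
00100010
01110111
10001000  (repeats step 3; period 4)
step 8: 11011100
position 6 holds 0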